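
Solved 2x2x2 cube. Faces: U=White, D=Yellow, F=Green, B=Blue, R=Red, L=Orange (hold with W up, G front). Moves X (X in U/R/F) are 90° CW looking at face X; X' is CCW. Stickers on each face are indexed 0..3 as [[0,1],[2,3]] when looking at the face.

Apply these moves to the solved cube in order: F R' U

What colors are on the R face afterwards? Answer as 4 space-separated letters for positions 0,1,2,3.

Answer: Y B W W

Derivation:
After move 1 (F): F=GGGG U=WWOO R=WRWR D=RRYY L=OYOY
After move 2 (R'): R=RRWW U=WBOB F=GWGO D=RGYG B=YBRB
After move 3 (U): U=OWBB F=RRGO R=YBWW B=OYRB L=GWOY
Query: R face = YBWW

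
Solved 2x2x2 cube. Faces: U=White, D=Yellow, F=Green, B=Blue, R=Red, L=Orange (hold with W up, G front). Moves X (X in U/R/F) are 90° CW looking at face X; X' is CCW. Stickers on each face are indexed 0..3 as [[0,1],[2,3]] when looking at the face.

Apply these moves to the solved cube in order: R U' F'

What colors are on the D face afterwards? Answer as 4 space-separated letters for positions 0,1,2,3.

After move 1 (R): R=RRRR U=WGWG F=GYGY D=YBYB B=WBWB
After move 2 (U'): U=GGWW F=OOGY R=GYRR B=RRWB L=WBOO
After move 3 (F'): F=OYOG U=GGGR R=BYYR D=BOYB L=WWOW
Query: D face = BOYB

Answer: B O Y B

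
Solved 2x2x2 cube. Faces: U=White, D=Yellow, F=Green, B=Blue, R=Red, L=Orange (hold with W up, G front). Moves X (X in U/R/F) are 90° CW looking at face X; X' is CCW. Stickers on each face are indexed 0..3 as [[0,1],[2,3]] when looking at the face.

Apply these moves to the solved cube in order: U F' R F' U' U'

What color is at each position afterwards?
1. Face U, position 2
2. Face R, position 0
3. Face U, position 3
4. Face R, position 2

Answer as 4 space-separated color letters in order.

Answer: G G W G

Derivation:
After move 1 (U): U=WWWW F=RRGG R=BBRR B=OOBB L=GGOO
After move 2 (F'): F=RGRG U=WWBR R=YBYR D=GOYY L=GWOW
After move 3 (R): R=YYRB U=WGBG F=RORY D=GBYO B=ROWB
After move 4 (F'): F=OYRR U=WGYR R=BYGB D=WWYO L=GGOB
After move 5 (U'): U=GRWY F=GGRR R=OYGB B=BYWB L=ROOB
After move 6 (U'): U=RYGW F=RORR R=GGGB B=OYWB L=BYOB
Query 1: U[2] = G
Query 2: R[0] = G
Query 3: U[3] = W
Query 4: R[2] = G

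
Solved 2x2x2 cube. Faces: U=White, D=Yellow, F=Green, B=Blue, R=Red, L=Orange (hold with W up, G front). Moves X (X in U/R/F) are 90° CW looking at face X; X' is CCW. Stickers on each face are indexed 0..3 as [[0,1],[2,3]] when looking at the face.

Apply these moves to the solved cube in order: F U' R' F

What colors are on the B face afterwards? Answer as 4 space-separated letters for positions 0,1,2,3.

After move 1 (F): F=GGGG U=WWOO R=WRWR D=RRYY L=OYOY
After move 2 (U'): U=WOWO F=OYGG R=GGWR B=WRBB L=BBOY
After move 3 (R'): R=GRGW U=WBWW F=OOGO D=RYYG B=YRRB
After move 4 (F): F=GOOO U=WBYB R=WRWW D=GGYG L=BROY
Query: B face = YRRB

Answer: Y R R B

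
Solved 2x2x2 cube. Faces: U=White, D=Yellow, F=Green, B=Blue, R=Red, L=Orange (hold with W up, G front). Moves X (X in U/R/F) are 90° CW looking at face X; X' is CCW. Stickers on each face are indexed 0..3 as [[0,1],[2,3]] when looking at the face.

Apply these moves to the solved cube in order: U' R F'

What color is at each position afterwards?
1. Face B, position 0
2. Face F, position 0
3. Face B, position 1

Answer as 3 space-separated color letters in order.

Answer: W Y R

Derivation:
After move 1 (U'): U=WWWW F=OOGG R=GGRR B=RRBB L=BBOO
After move 2 (R): R=RGRG U=WOWG F=OYGY D=YBYR B=WRWB
After move 3 (F'): F=YYOG U=WORR R=BGYG D=BOYR L=BGOW
Query 1: B[0] = W
Query 2: F[0] = Y
Query 3: B[1] = R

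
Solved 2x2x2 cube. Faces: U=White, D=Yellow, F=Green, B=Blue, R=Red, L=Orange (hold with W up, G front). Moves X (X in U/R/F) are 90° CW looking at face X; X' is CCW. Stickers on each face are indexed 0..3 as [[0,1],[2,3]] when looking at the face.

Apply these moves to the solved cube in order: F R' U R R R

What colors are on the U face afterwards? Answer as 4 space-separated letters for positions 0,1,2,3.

Answer: O R B O

Derivation:
After move 1 (F): F=GGGG U=WWOO R=WRWR D=RRYY L=OYOY
After move 2 (R'): R=RRWW U=WBOB F=GWGO D=RGYG B=YBRB
After move 3 (U): U=OWBB F=RRGO R=YBWW B=OYRB L=GWOY
After move 4 (R): R=WYWB U=ORBO F=RGGG D=RRYO B=BYWB
After move 5 (R): R=WWBY U=OGBG F=RRGO D=RWYB B=OYRB
After move 6 (R): R=BWYW U=ORBO F=RWGB D=RRYO B=GYGB
Query: U face = ORBO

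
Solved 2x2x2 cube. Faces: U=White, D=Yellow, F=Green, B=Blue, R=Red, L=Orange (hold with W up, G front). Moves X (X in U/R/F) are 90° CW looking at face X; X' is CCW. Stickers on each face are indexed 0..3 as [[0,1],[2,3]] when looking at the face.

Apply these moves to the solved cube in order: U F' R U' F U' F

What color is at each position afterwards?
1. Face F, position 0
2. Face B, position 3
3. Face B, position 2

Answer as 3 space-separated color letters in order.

Answer: Y B W

Derivation:
After move 1 (U): U=WWWW F=RRGG R=BBRR B=OOBB L=GGOO
After move 2 (F'): F=RGRG U=WWBR R=YBYR D=GOYY L=GWOW
After move 3 (R): R=YYRB U=WGBG F=RORY D=GBYO B=ROWB
After move 4 (U'): U=GGWB F=GWRY R=RORB B=YYWB L=ROOW
After move 5 (F): F=RGYW U=GGWO R=WOBB D=RRYO L=RGOB
After move 6 (U'): U=GOGW F=RGYW R=RGBB B=WOWB L=YYOB
After move 7 (F): F=YRWG U=GOBY R=GGWB D=BRYO L=YROR
Query 1: F[0] = Y
Query 2: B[3] = B
Query 3: B[2] = W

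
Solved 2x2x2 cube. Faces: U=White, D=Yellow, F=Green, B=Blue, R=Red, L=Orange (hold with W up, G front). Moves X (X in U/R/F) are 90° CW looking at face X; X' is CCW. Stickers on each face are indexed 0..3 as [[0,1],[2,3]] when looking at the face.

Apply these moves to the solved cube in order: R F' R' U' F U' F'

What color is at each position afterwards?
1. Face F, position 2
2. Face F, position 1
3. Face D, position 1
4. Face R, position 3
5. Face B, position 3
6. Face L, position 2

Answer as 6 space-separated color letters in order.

Answer: B G Y Y B O

Derivation:
After move 1 (R): R=RRRR U=WGWG F=GYGY D=YBYB B=WBWB
After move 2 (F'): F=YYGG U=WGRR R=BRYR D=OOYB L=OGOW
After move 3 (R'): R=RRBY U=WWRW F=YGGR D=OYYG B=BBOB
After move 4 (U'): U=WWWR F=OGGR R=YGBY B=RROB L=BBOW
After move 5 (F): F=GORG U=WWWB R=WGRY D=BYYG L=BOOY
After move 6 (U'): U=WBWW F=BORG R=GORY B=WGOB L=RROY
After move 7 (F'): F=OGBR U=WBGR R=YOBY D=RYYG L=RWOW
Query 1: F[2] = B
Query 2: F[1] = G
Query 3: D[1] = Y
Query 4: R[3] = Y
Query 5: B[3] = B
Query 6: L[2] = O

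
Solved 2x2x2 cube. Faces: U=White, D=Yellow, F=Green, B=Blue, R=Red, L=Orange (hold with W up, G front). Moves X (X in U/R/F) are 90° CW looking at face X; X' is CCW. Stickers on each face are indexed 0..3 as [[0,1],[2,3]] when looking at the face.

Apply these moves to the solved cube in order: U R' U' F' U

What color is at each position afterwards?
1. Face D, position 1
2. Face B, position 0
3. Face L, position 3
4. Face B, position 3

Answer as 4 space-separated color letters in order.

After move 1 (U): U=WWWW F=RRGG R=BBRR B=OOBB L=GGOO
After move 2 (R'): R=BRBR U=WBWO F=RWGW D=YRYG B=YOYB
After move 3 (U'): U=BOWW F=GGGW R=RWBR B=BRYB L=YOOO
After move 4 (F'): F=GWGG U=BORB R=RWYR D=OOYG L=YWOW
After move 5 (U): U=RBBO F=RWGG R=BRYR B=YWYB L=GWOW
Query 1: D[1] = O
Query 2: B[0] = Y
Query 3: L[3] = W
Query 4: B[3] = B

Answer: O Y W B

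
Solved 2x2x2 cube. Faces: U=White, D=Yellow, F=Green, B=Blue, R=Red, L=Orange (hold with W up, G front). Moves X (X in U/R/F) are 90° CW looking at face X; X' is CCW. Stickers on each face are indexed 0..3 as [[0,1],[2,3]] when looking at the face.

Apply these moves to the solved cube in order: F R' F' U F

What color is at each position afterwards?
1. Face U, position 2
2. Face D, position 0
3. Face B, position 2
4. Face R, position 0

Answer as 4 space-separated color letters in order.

After move 1 (F): F=GGGG U=WWOO R=WRWR D=RRYY L=OYOY
After move 2 (R'): R=RRWW U=WBOB F=GWGO D=RGYG B=YBRB
After move 3 (F'): F=WOGG U=WBRW R=GRRW D=YYYG L=OBOO
After move 4 (U): U=RWWB F=GRGG R=YBRW B=OBRB L=WOOO
After move 5 (F): F=GGGR U=RWOO R=WBBW D=RYYG L=WYOY
Query 1: U[2] = O
Query 2: D[0] = R
Query 3: B[2] = R
Query 4: R[0] = W

Answer: O R R W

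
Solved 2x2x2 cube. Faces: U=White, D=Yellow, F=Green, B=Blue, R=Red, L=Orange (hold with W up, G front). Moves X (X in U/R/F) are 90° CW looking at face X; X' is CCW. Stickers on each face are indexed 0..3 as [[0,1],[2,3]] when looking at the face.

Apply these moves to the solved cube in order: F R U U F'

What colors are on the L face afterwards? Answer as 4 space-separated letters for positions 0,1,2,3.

After move 1 (F): F=GGGG U=WWOO R=WRWR D=RRYY L=OYOY
After move 2 (R): R=WWRR U=WGOG F=GRGY D=RBYB B=OBWB
After move 3 (U): U=OWGG F=WWGY R=OBRR B=OYWB L=GROY
After move 4 (U): U=GOGW F=OBGY R=OYRR B=GRWB L=WWOY
After move 5 (F'): F=BYOG U=GOOR R=BYRR D=WYYB L=WWOG
Query: L face = WWOG

Answer: W W O G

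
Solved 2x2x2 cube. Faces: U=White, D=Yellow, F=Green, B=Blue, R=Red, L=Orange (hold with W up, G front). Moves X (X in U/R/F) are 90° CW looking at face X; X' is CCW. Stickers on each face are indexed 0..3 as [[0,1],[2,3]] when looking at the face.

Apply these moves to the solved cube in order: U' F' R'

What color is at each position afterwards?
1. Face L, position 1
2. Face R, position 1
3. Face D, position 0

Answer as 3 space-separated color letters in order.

After move 1 (U'): U=WWWW F=OOGG R=GGRR B=RRBB L=BBOO
After move 2 (F'): F=OGOG U=WWGR R=YGYR D=BOYY L=BWOW
After move 3 (R'): R=GRYY U=WBGR F=OWOR D=BGYG B=YROB
Query 1: L[1] = W
Query 2: R[1] = R
Query 3: D[0] = B

Answer: W R B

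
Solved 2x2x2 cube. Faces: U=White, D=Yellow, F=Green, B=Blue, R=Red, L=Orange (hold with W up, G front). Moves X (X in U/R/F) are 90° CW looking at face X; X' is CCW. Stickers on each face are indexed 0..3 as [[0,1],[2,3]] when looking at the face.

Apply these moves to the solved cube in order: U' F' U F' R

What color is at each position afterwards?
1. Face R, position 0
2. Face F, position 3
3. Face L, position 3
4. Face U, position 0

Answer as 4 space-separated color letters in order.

After move 1 (U'): U=WWWW F=OOGG R=GGRR B=RRBB L=BBOO
After move 2 (F'): F=OGOG U=WWGR R=YGYR D=BOYY L=BWOW
After move 3 (U): U=GWRW F=YGOG R=RRYR B=BWBB L=OGOW
After move 4 (F'): F=GGYO U=GWRY R=ORBR D=GWYY L=OWOR
After move 5 (R): R=BORR U=GGRO F=GWYY D=GBYB B=YWWB
Query 1: R[0] = B
Query 2: F[3] = Y
Query 3: L[3] = R
Query 4: U[0] = G

Answer: B Y R G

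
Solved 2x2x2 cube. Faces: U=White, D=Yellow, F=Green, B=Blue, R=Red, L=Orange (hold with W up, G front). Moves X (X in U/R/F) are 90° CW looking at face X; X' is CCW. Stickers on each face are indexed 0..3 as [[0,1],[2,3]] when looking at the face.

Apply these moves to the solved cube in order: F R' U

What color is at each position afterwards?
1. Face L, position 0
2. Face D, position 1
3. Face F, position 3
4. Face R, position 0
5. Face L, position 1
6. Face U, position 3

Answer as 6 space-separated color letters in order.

After move 1 (F): F=GGGG U=WWOO R=WRWR D=RRYY L=OYOY
After move 2 (R'): R=RRWW U=WBOB F=GWGO D=RGYG B=YBRB
After move 3 (U): U=OWBB F=RRGO R=YBWW B=OYRB L=GWOY
Query 1: L[0] = G
Query 2: D[1] = G
Query 3: F[3] = O
Query 4: R[0] = Y
Query 5: L[1] = W
Query 6: U[3] = B

Answer: G G O Y W B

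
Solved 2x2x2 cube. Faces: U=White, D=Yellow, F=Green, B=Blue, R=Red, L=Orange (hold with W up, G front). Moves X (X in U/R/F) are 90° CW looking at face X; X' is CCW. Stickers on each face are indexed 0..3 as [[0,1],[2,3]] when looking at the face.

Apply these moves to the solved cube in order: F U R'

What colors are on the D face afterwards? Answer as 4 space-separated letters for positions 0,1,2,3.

After move 1 (F): F=GGGG U=WWOO R=WRWR D=RRYY L=OYOY
After move 2 (U): U=OWOW F=WRGG R=BBWR B=OYBB L=GGOY
After move 3 (R'): R=BRBW U=OBOO F=WWGW D=RRYG B=YYRB
Query: D face = RRYG

Answer: R R Y G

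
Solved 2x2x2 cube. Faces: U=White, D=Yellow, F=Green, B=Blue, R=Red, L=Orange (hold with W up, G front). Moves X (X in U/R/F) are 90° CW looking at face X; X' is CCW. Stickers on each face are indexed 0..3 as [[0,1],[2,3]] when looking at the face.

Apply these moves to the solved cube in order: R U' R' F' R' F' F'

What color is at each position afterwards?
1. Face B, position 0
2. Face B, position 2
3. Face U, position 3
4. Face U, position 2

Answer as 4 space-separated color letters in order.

Answer: Y O B W

Derivation:
After move 1 (R): R=RRRR U=WGWG F=GYGY D=YBYB B=WBWB
After move 2 (U'): U=GGWW F=OOGY R=GYRR B=RRWB L=WBOO
After move 3 (R'): R=YRGR U=GWWR F=OGGW D=YOYY B=BRBB
After move 4 (F'): F=GWOG U=GWYG R=ORYR D=BOYY L=WROW
After move 5 (R'): R=RROY U=GBYB F=GWOG D=BWYG B=YROB
After move 6 (F'): F=WGGO U=GBRO R=WRBY D=RWYG L=WBOY
After move 7 (F'): F=GOWG U=GBWB R=WRRY D=BYYG L=WOOR
Query 1: B[0] = Y
Query 2: B[2] = O
Query 3: U[3] = B
Query 4: U[2] = W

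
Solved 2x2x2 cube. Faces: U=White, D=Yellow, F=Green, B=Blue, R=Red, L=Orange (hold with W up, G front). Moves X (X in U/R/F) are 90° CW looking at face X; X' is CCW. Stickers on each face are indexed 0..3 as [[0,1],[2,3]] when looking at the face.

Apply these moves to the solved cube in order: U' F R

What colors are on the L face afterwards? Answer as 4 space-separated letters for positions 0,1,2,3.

After move 1 (U'): U=WWWW F=OOGG R=GGRR B=RRBB L=BBOO
After move 2 (F): F=GOGO U=WWOB R=WGWR D=RGYY L=BYOY
After move 3 (R): R=WWRG U=WOOO F=GGGY D=RBYR B=BRWB
Query: L face = BYOY

Answer: B Y O Y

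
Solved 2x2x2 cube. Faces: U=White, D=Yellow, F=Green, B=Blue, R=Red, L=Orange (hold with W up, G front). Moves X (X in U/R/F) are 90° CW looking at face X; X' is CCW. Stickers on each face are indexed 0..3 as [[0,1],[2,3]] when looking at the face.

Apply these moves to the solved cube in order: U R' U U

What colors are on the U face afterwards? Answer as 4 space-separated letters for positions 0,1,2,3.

After move 1 (U): U=WWWW F=RRGG R=BBRR B=OOBB L=GGOO
After move 2 (R'): R=BRBR U=WBWO F=RWGW D=YRYG B=YOYB
After move 3 (U): U=WWOB F=BRGW R=YOBR B=GGYB L=RWOO
After move 4 (U): U=OWBW F=YOGW R=GGBR B=RWYB L=BROO
Query: U face = OWBW

Answer: O W B W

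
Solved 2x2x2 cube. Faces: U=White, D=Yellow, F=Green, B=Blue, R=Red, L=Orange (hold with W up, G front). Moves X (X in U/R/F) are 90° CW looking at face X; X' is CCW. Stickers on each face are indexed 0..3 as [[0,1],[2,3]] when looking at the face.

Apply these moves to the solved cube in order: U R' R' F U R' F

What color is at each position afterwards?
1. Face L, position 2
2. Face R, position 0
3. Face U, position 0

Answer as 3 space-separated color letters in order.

Answer: O G O

Derivation:
After move 1 (U): U=WWWW F=RRGG R=BBRR B=OOBB L=GGOO
After move 2 (R'): R=BRBR U=WBWO F=RWGW D=YRYG B=YOYB
After move 3 (R'): R=RRBB U=WYWY F=RBGO D=YWYW B=GORB
After move 4 (F): F=GROB U=WYOG R=WRYB D=BRYW L=GYOW
After move 5 (U): U=OWGY F=WROB R=GOYB B=GYRB L=GROW
After move 6 (R'): R=OBGY U=ORGG F=WWOY D=BRYB B=WYRB
After move 7 (F): F=OWYW U=ORWR R=GBGY D=GOYB L=GBOR
Query 1: L[2] = O
Query 2: R[0] = G
Query 3: U[0] = O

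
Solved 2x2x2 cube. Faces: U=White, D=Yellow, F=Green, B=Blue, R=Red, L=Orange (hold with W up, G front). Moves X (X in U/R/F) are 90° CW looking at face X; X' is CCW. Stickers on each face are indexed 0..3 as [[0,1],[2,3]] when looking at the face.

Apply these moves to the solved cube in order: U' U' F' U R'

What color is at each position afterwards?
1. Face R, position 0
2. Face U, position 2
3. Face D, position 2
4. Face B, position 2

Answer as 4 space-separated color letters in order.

Answer: G R Y O

Derivation:
After move 1 (U'): U=WWWW F=OOGG R=GGRR B=RRBB L=BBOO
After move 2 (U'): U=WWWW F=BBGG R=OORR B=GGBB L=RROO
After move 3 (F'): F=BGBG U=WWOR R=YOYR D=ROYY L=RWOW
After move 4 (U): U=OWRW F=YOBG R=GGYR B=RWBB L=BGOW
After move 5 (R'): R=GRGY U=OBRR F=YWBW D=ROYG B=YWOB
Query 1: R[0] = G
Query 2: U[2] = R
Query 3: D[2] = Y
Query 4: B[2] = O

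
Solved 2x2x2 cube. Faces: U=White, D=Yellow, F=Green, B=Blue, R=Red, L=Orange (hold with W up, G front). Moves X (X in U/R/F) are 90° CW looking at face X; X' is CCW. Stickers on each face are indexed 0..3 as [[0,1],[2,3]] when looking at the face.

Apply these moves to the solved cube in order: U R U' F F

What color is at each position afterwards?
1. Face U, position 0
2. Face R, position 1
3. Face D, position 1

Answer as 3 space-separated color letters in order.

Answer: R Y W

Derivation:
After move 1 (U): U=WWWW F=RRGG R=BBRR B=OOBB L=GGOO
After move 2 (R): R=RBRB U=WRWG F=RYGY D=YBYO B=WOWB
After move 3 (U'): U=RGWW F=GGGY R=RYRB B=RBWB L=WOOO
After move 4 (F): F=GGYG U=RGOO R=WYWB D=RRYO L=WYOB
After move 5 (F): F=YGGG U=RGBY R=OYOB D=WWYO L=WROR
Query 1: U[0] = R
Query 2: R[1] = Y
Query 3: D[1] = W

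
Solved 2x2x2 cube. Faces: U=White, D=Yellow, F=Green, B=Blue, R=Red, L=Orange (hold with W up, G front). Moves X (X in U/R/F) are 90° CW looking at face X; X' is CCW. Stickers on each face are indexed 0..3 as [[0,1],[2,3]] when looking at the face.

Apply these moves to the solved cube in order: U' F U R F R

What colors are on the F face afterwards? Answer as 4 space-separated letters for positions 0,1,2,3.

Answer: G W Y B

Derivation:
After move 1 (U'): U=WWWW F=OOGG R=GGRR B=RRBB L=BBOO
After move 2 (F): F=GOGO U=WWOB R=WGWR D=RGYY L=BYOY
After move 3 (U): U=OWBW F=WGGO R=RRWR B=BYBB L=GOOY
After move 4 (R): R=WRRR U=OGBO F=WGGY D=RBYB B=WYWB
After move 5 (F): F=GWYG U=OGYO R=BROR D=RWYB L=GROB
After move 6 (R): R=OBRR U=OWYG F=GWYB D=RWYW B=OYGB
Query: F face = GWYB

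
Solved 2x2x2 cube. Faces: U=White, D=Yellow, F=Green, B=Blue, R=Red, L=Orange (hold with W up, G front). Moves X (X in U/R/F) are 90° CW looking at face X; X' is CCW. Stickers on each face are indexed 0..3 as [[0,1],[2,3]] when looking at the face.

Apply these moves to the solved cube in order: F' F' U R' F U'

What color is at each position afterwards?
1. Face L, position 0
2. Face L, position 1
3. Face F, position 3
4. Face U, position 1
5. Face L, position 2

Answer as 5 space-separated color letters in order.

After move 1 (F'): F=GGGG U=WWRR R=YRYR D=OOYY L=OWOW
After move 2 (F'): F=GGGG U=WWYY R=OROR D=WWYY L=OROR
After move 3 (U): U=YWYW F=ORGG R=BBOR B=ORBB L=GGOR
After move 4 (R'): R=BRBO U=YBYO F=OWGW D=WRYG B=YRWB
After move 5 (F): F=GOWW U=YBRG R=YROO D=BBYG L=GWOR
After move 6 (U'): U=BGYR F=GWWW R=GOOO B=YRWB L=YROR
Query 1: L[0] = Y
Query 2: L[1] = R
Query 3: F[3] = W
Query 4: U[1] = G
Query 5: L[2] = O

Answer: Y R W G O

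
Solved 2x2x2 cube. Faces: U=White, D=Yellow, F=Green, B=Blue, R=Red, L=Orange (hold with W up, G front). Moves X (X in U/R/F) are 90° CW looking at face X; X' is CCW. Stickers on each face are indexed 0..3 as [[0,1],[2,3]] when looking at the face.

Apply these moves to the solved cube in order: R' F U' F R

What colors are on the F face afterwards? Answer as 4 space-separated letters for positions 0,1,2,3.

After move 1 (R'): R=RRRR U=WBWB F=GWGW D=YGYG B=YBYB
After move 2 (F): F=GGWW U=WBOO R=WRBR D=RRYG L=OYOG
After move 3 (U'): U=BOWO F=OYWW R=GGBR B=WRYB L=YBOG
After move 4 (F): F=WOWY U=BOGB R=WGOR D=BGYG L=YROR
After move 5 (R): R=OWRG U=BOGY F=WGWG D=BYYW B=BROB
Query: F face = WGWG

Answer: W G W G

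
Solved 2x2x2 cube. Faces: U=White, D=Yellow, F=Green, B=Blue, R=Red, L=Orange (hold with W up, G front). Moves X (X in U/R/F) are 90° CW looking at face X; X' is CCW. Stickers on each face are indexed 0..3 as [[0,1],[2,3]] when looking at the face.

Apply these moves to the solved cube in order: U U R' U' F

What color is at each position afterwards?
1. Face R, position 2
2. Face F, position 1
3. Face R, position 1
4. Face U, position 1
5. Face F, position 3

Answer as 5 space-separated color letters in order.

Answer: W R W G R

Derivation:
After move 1 (U): U=WWWW F=RRGG R=BBRR B=OOBB L=GGOO
After move 2 (U): U=WWWW F=BBGG R=OORR B=GGBB L=RROO
After move 3 (R'): R=OROR U=WBWG F=BWGW D=YBYG B=YGYB
After move 4 (U'): U=BGWW F=RRGW R=BWOR B=ORYB L=YGOO
After move 5 (F): F=GRWR U=BGOG R=WWWR D=OBYG L=YYOB
Query 1: R[2] = W
Query 2: F[1] = R
Query 3: R[1] = W
Query 4: U[1] = G
Query 5: F[3] = R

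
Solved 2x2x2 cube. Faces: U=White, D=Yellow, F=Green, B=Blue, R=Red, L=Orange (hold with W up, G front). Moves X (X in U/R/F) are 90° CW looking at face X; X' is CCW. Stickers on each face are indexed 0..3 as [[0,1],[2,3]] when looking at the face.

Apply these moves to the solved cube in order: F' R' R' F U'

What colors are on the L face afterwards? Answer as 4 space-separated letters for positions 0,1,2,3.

After move 1 (F'): F=GGGG U=WWRR R=YRYR D=OOYY L=OWOW
After move 2 (R'): R=RRYY U=WBRB F=GWGR D=OGYG B=YBOB
After move 3 (R'): R=RYRY U=WORY F=GBGB D=OWYR B=GBGB
After move 4 (F): F=GGBB U=WOWW R=RYYY D=RRYR L=OOOW
After move 5 (U'): U=OWWW F=OOBB R=GGYY B=RYGB L=GBOW
Query: L face = GBOW

Answer: G B O W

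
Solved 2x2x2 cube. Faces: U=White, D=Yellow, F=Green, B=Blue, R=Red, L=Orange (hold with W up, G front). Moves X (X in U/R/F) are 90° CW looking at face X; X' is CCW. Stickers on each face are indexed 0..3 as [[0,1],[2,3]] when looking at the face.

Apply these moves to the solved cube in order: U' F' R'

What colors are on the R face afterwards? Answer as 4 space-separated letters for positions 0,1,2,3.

After move 1 (U'): U=WWWW F=OOGG R=GGRR B=RRBB L=BBOO
After move 2 (F'): F=OGOG U=WWGR R=YGYR D=BOYY L=BWOW
After move 3 (R'): R=GRYY U=WBGR F=OWOR D=BGYG B=YROB
Query: R face = GRYY

Answer: G R Y Y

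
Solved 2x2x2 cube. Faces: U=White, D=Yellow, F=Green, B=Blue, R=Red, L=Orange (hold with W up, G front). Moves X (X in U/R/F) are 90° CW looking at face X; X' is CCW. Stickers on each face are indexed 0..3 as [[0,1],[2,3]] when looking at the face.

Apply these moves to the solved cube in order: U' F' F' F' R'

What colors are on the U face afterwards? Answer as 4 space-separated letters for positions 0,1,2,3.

Answer: W B O R

Derivation:
After move 1 (U'): U=WWWW F=OOGG R=GGRR B=RRBB L=BBOO
After move 2 (F'): F=OGOG U=WWGR R=YGYR D=BOYY L=BWOW
After move 3 (F'): F=GGOO U=WWYY R=OGBR D=WWYY L=BROG
After move 4 (F'): F=GOGO U=WWOB R=WGWR D=RGYY L=BYOY
After move 5 (R'): R=GRWW U=WBOR F=GWGB D=ROYO B=YRGB
Query: U face = WBOR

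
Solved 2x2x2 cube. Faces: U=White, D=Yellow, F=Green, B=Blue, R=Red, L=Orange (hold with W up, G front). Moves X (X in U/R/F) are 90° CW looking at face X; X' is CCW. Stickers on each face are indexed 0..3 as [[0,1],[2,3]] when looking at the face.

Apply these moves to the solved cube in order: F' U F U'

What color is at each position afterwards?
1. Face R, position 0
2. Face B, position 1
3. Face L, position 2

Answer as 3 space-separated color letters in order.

After move 1 (F'): F=GGGG U=WWRR R=YRYR D=OOYY L=OWOW
After move 2 (U): U=RWRW F=YRGG R=BBYR B=OWBB L=GGOW
After move 3 (F): F=GYGR U=RWWG R=RBWR D=YBYY L=GOOO
After move 4 (U'): U=WGRW F=GOGR R=GYWR B=RBBB L=OWOO
Query 1: R[0] = G
Query 2: B[1] = B
Query 3: L[2] = O

Answer: G B O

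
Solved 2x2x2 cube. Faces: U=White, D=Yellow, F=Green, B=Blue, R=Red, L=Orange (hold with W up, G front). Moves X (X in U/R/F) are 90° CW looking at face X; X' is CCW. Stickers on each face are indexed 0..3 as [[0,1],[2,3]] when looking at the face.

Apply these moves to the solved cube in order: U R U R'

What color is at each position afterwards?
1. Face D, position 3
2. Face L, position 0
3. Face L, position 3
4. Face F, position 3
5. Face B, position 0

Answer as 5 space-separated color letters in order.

Answer: Y R O R O

Derivation:
After move 1 (U): U=WWWW F=RRGG R=BBRR B=OOBB L=GGOO
After move 2 (R): R=RBRB U=WRWG F=RYGY D=YBYO B=WOWB
After move 3 (U): U=WWGR F=RBGY R=WORB B=GGWB L=RYOO
After move 4 (R'): R=OBWR U=WWGG F=RWGR D=YBYY B=OGBB
Query 1: D[3] = Y
Query 2: L[0] = R
Query 3: L[3] = O
Query 4: F[3] = R
Query 5: B[0] = O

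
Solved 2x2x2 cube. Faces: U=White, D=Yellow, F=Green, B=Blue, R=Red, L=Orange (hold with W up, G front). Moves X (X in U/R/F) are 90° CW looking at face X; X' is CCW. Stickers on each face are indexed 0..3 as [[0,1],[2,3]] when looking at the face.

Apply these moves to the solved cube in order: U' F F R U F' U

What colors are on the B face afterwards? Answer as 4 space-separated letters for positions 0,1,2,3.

After move 1 (U'): U=WWWW F=OOGG R=GGRR B=RRBB L=BBOO
After move 2 (F): F=GOGO U=WWOB R=WGWR D=RGYY L=BYOY
After move 3 (F): F=GGOO U=WWYY R=OGBR D=WWYY L=BROG
After move 4 (R): R=BORG U=WGYO F=GWOY D=WBYR B=YRWB
After move 5 (U): U=YWOG F=BOOY R=YRRG B=BRWB L=GWOG
After move 6 (F'): F=OYBO U=YWYR R=BRWG D=WGYR L=GGOO
After move 7 (U): U=YYRW F=BRBO R=BRWG B=GGWB L=OYOO
Query: B face = GGWB

Answer: G G W B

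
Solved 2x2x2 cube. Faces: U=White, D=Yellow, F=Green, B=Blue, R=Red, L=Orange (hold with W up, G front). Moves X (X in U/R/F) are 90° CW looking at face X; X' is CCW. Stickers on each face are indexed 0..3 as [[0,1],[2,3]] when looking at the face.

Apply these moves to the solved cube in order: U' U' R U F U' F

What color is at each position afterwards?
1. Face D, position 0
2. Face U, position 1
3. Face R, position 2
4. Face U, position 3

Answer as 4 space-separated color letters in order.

After move 1 (U'): U=WWWW F=OOGG R=GGRR B=RRBB L=BBOO
After move 2 (U'): U=WWWW F=BBGG R=OORR B=GGBB L=RROO
After move 3 (R): R=RORO U=WBWG F=BYGY D=YBYG B=WGWB
After move 4 (U): U=WWGB F=ROGY R=WGRO B=RRWB L=BYOO
After move 5 (F): F=GRYO U=WWOY R=GGBO D=RWYG L=BYOB
After move 6 (U'): U=WYWO F=BYYO R=GRBO B=GGWB L=RROB
After move 7 (F): F=YBOY U=WYBR R=WROO D=BGYG L=RROW
Query 1: D[0] = B
Query 2: U[1] = Y
Query 3: R[2] = O
Query 4: U[3] = R

Answer: B Y O R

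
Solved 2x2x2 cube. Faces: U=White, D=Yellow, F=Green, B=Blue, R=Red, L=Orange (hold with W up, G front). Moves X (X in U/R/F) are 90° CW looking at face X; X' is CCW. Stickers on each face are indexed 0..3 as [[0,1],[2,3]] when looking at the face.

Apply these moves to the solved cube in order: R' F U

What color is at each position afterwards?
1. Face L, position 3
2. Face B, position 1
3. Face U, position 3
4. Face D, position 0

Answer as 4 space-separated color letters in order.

After move 1 (R'): R=RRRR U=WBWB F=GWGW D=YGYG B=YBYB
After move 2 (F): F=GGWW U=WBOO R=WRBR D=RRYG L=OYOG
After move 3 (U): U=OWOB F=WRWW R=YBBR B=OYYB L=GGOG
Query 1: L[3] = G
Query 2: B[1] = Y
Query 3: U[3] = B
Query 4: D[0] = R

Answer: G Y B R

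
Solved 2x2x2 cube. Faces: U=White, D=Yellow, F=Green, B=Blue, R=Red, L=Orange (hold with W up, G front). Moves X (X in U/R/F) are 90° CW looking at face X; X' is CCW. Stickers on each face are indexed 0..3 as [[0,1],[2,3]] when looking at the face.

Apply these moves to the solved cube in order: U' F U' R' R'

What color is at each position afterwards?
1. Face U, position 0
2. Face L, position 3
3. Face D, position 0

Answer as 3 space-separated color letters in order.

After move 1 (U'): U=WWWW F=OOGG R=GGRR B=RRBB L=BBOO
After move 2 (F): F=GOGO U=WWOB R=WGWR D=RGYY L=BYOY
After move 3 (U'): U=WBWO F=BYGO R=GOWR B=WGBB L=RROY
After move 4 (R'): R=ORGW U=WBWW F=BBGO D=RYYO B=YGGB
After move 5 (R'): R=RWOG U=WGWY F=BBGW D=RBYO B=OGYB
Query 1: U[0] = W
Query 2: L[3] = Y
Query 3: D[0] = R

Answer: W Y R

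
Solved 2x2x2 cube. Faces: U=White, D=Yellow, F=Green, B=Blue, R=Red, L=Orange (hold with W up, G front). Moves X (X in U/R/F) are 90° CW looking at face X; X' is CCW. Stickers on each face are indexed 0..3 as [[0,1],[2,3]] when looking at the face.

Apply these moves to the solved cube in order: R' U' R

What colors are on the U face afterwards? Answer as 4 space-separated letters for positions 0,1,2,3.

After move 1 (R'): R=RRRR U=WBWB F=GWGW D=YGYG B=YBYB
After move 2 (U'): U=BBWW F=OOGW R=GWRR B=RRYB L=YBOO
After move 3 (R): R=RGRW U=BOWW F=OGGG D=YYYR B=WRBB
Query: U face = BOWW

Answer: B O W W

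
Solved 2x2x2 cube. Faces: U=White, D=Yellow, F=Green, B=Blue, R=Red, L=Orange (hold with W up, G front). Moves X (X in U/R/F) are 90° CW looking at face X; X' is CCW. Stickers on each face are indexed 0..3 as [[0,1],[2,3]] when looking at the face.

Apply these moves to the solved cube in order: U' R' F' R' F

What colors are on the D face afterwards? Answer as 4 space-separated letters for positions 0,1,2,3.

After move 1 (U'): U=WWWW F=OOGG R=GGRR B=RRBB L=BBOO
After move 2 (R'): R=GRGR U=WBWR F=OWGW D=YOYG B=YRYB
After move 3 (F'): F=WWOG U=WBGG R=ORYR D=BOYG L=BROW
After move 4 (R'): R=RROY U=WYGY F=WBOG D=BWYG B=GROB
After move 5 (F): F=OWGB U=WYWR R=GRYY D=ORYG L=BBOW
Query: D face = ORYG

Answer: O R Y G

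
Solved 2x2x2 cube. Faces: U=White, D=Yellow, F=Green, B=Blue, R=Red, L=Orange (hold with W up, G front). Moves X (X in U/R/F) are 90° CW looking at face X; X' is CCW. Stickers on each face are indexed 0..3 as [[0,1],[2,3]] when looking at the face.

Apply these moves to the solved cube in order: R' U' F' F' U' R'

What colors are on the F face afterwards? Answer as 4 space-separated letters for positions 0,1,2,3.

Answer: Y Y O G

Derivation:
After move 1 (R'): R=RRRR U=WBWB F=GWGW D=YGYG B=YBYB
After move 2 (U'): U=BBWW F=OOGW R=GWRR B=RRYB L=YBOO
After move 3 (F'): F=OWOG U=BBGR R=GWYR D=BOYG L=YWOW
After move 4 (F'): F=WGOO U=BBGY R=OWBR D=WWYG L=YROG
After move 5 (U'): U=BYBG F=YROO R=WGBR B=OWYB L=RROG
After move 6 (R'): R=GRWB U=BYBO F=YYOG D=WRYO B=GWWB
Query: F face = YYOG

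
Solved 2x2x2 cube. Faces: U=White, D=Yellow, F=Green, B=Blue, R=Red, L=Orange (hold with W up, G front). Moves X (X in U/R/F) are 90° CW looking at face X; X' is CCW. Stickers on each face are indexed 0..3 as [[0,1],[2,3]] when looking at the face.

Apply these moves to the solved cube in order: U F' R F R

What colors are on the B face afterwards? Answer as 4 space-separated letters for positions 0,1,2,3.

Answer: W O G B

Derivation:
After move 1 (U): U=WWWW F=RRGG R=BBRR B=OOBB L=GGOO
After move 2 (F'): F=RGRG U=WWBR R=YBYR D=GOYY L=GWOW
After move 3 (R): R=YYRB U=WGBG F=RORY D=GBYO B=ROWB
After move 4 (F): F=RRYO U=WGWW R=BYGB D=RYYO L=GGOB
After move 5 (R): R=GBBY U=WRWO F=RYYO D=RWYR B=WOGB
Query: B face = WOGB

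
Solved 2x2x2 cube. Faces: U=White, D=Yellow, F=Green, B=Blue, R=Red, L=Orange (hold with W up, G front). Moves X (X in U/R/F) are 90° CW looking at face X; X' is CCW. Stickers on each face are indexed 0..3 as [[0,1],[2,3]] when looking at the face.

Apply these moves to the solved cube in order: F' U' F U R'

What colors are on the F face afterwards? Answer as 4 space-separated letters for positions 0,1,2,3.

After move 1 (F'): F=GGGG U=WWRR R=YRYR D=OOYY L=OWOW
After move 2 (U'): U=WRWR F=OWGG R=GGYR B=YRBB L=BBOW
After move 3 (F): F=GOGW U=WRWB R=WGRR D=YGYY L=BOOO
After move 4 (U): U=WWBR F=WGGW R=YRRR B=BOBB L=GOOO
After move 5 (R'): R=RRYR U=WBBB F=WWGR D=YGYW B=YOGB
Query: F face = WWGR

Answer: W W G R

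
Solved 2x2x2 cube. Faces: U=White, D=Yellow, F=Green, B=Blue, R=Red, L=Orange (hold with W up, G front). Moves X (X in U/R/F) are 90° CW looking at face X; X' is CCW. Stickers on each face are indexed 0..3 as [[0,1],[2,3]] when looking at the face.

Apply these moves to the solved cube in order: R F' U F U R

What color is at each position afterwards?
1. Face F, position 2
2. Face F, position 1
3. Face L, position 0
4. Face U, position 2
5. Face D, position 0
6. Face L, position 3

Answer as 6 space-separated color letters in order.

Answer: G W G Y Y O

Derivation:
After move 1 (R): R=RRRR U=WGWG F=GYGY D=YBYB B=WBWB
After move 2 (F'): F=YYGG U=WGRR R=BRYR D=OOYB L=OGOW
After move 3 (U): U=RWRG F=BRGG R=WBYR B=OGWB L=YYOW
After move 4 (F): F=GBGR U=RWWY R=RBGR D=YWYB L=YOOO
After move 5 (U): U=WRYW F=RBGR R=OGGR B=YOWB L=GBOO
After move 6 (R): R=GORG U=WBYR F=RWGB D=YWYY B=WORB
Query 1: F[2] = G
Query 2: F[1] = W
Query 3: L[0] = G
Query 4: U[2] = Y
Query 5: D[0] = Y
Query 6: L[3] = O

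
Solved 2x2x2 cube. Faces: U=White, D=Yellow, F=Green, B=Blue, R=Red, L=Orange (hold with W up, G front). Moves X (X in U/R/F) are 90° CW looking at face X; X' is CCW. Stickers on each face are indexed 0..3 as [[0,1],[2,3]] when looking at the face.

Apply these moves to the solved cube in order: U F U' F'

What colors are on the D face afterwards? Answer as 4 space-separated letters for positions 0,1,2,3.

Answer: O Y Y Y

Derivation:
After move 1 (U): U=WWWW F=RRGG R=BBRR B=OOBB L=GGOO
After move 2 (F): F=GRGR U=WWOG R=WBWR D=RBYY L=GYOY
After move 3 (U'): U=WGWO F=GYGR R=GRWR B=WBBB L=OOOY
After move 4 (F'): F=YRGG U=WGGW R=BRRR D=OYYY L=OOOW
Query: D face = OYYY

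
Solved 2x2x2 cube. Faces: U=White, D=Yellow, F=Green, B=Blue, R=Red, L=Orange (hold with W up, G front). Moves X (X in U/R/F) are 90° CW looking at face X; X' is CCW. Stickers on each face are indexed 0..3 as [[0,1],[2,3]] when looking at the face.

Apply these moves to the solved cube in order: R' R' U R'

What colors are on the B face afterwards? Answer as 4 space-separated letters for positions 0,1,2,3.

Answer: W O W B

Derivation:
After move 1 (R'): R=RRRR U=WBWB F=GWGW D=YGYG B=YBYB
After move 2 (R'): R=RRRR U=WYWY F=GBGB D=YWYW B=GBGB
After move 3 (U): U=WWYY F=RRGB R=GBRR B=OOGB L=GBOO
After move 4 (R'): R=BRGR U=WGYO F=RWGY D=YRYB B=WOWB
Query: B face = WOWB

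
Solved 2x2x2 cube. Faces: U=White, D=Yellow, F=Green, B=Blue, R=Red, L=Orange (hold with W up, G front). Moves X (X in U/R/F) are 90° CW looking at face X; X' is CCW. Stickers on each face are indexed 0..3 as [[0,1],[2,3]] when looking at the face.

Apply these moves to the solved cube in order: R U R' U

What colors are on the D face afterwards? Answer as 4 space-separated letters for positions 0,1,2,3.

After move 1 (R): R=RRRR U=WGWG F=GYGY D=YBYB B=WBWB
After move 2 (U): U=WWGG F=RRGY R=WBRR B=OOWB L=GYOO
After move 3 (R'): R=BRWR U=WWGO F=RWGG D=YRYY B=BOBB
After move 4 (U): U=GWOW F=BRGG R=BOWR B=GYBB L=RWOO
Query: D face = YRYY

Answer: Y R Y Y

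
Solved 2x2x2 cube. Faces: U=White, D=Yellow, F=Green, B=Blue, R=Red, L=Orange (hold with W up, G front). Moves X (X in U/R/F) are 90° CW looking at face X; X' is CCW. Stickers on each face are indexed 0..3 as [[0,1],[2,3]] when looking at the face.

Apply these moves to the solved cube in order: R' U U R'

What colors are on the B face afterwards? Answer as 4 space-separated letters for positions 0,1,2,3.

After move 1 (R'): R=RRRR U=WBWB F=GWGW D=YGYG B=YBYB
After move 2 (U): U=WWBB F=RRGW R=YBRR B=OOYB L=GWOO
After move 3 (U): U=BWBW F=YBGW R=OORR B=GWYB L=RROO
After move 4 (R'): R=OROR U=BYBG F=YWGW D=YBYW B=GWGB
Query: B face = GWGB

Answer: G W G B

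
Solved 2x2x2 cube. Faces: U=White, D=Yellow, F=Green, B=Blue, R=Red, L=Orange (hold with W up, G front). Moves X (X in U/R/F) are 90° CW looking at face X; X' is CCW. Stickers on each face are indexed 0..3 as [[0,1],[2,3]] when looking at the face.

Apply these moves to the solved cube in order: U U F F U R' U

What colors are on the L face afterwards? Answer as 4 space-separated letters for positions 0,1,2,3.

Answer: O W O O

Derivation:
After move 1 (U): U=WWWW F=RRGG R=BBRR B=OOBB L=GGOO
After move 2 (U): U=WWWW F=BBGG R=OORR B=GGBB L=RROO
After move 3 (F): F=GBGB U=WWOR R=WOWR D=ROYY L=RYOY
After move 4 (F): F=GGBB U=WWYY R=OORR D=WWYY L=RROO
After move 5 (U): U=YWYW F=OOBB R=GGRR B=RRBB L=GGOO
After move 6 (R'): R=GRGR U=YBYR F=OWBW D=WOYB B=YRWB
After move 7 (U): U=YYRB F=GRBW R=YRGR B=GGWB L=OWOO
Query: L face = OWOO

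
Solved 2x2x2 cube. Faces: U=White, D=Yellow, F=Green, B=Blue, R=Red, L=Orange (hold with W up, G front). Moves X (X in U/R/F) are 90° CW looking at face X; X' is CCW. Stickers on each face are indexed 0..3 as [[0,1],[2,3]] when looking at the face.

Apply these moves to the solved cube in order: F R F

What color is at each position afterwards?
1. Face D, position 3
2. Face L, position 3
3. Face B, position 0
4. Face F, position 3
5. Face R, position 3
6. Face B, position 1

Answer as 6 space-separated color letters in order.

After move 1 (F): F=GGGG U=WWOO R=WRWR D=RRYY L=OYOY
After move 2 (R): R=WWRR U=WGOG F=GRGY D=RBYB B=OBWB
After move 3 (F): F=GGYR U=WGYY R=OWGR D=RWYB L=OROB
Query 1: D[3] = B
Query 2: L[3] = B
Query 3: B[0] = O
Query 4: F[3] = R
Query 5: R[3] = R
Query 6: B[1] = B

Answer: B B O R R B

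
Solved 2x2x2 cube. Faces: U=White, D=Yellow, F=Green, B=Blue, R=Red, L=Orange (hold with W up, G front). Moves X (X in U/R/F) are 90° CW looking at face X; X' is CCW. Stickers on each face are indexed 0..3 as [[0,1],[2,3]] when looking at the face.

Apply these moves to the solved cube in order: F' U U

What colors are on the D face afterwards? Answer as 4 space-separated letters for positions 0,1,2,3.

After move 1 (F'): F=GGGG U=WWRR R=YRYR D=OOYY L=OWOW
After move 2 (U): U=RWRW F=YRGG R=BBYR B=OWBB L=GGOW
After move 3 (U): U=RRWW F=BBGG R=OWYR B=GGBB L=YROW
Query: D face = OOYY

Answer: O O Y Y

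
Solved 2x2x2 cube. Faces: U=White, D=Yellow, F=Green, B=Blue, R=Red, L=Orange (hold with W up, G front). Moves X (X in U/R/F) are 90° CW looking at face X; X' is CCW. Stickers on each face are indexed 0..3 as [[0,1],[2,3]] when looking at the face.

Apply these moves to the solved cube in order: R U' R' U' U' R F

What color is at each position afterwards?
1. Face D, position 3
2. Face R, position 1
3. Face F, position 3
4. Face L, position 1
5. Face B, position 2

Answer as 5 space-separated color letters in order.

After move 1 (R): R=RRRR U=WGWG F=GYGY D=YBYB B=WBWB
After move 2 (U'): U=GGWW F=OOGY R=GYRR B=RRWB L=WBOO
After move 3 (R'): R=YRGR U=GWWR F=OGGW D=YOYY B=BRBB
After move 4 (U'): U=WRGW F=WBGW R=OGGR B=YRBB L=BROO
After move 5 (U'): U=RWWG F=BRGW R=WBGR B=OGBB L=YROO
After move 6 (R): R=GWRB U=RRWW F=BOGY D=YBYO B=GGWB
After move 7 (F): F=GBYO U=RROR R=WWWB D=RGYO L=YYOB
Query 1: D[3] = O
Query 2: R[1] = W
Query 3: F[3] = O
Query 4: L[1] = Y
Query 5: B[2] = W

Answer: O W O Y W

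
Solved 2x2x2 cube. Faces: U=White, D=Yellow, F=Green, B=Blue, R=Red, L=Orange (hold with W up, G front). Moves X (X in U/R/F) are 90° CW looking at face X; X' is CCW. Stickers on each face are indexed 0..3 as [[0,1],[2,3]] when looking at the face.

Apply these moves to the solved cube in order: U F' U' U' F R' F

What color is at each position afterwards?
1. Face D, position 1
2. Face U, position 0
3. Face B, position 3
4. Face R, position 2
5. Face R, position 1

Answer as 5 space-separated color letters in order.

After move 1 (U): U=WWWW F=RRGG R=BBRR B=OOBB L=GGOO
After move 2 (F'): F=RGRG U=WWBR R=YBYR D=GOYY L=GWOW
After move 3 (U'): U=WRWB F=GWRG R=RGYR B=YBBB L=OOOW
After move 4 (U'): U=RBWW F=OORG R=GWYR B=RGBB L=YBOW
After move 5 (F): F=ROGO U=RBWB R=WWWR D=YGYY L=YGOO
After move 6 (R'): R=WRWW U=RBWR F=RBGB D=YOYO B=YGGB
After move 7 (F): F=GRBB U=RBOG R=WRRW D=WWYO L=YYOO
Query 1: D[1] = W
Query 2: U[0] = R
Query 3: B[3] = B
Query 4: R[2] = R
Query 5: R[1] = R

Answer: W R B R R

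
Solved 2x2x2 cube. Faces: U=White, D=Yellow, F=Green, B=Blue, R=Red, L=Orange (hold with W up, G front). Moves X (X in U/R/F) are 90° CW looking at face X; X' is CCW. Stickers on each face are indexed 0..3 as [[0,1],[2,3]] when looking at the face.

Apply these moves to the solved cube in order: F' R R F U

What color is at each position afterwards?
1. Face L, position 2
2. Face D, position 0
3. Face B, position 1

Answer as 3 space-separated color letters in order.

After move 1 (F'): F=GGGG U=WWRR R=YRYR D=OOYY L=OWOW
After move 2 (R): R=YYRR U=WGRG F=GOGY D=OBYB B=RBWB
After move 3 (R): R=RYRY U=WORY F=GBGB D=OWYR B=GBGB
After move 4 (F): F=GGBB U=WOWW R=RYYY D=RRYR L=OOOW
After move 5 (U): U=WWWO F=RYBB R=GBYY B=OOGB L=GGOW
Query 1: L[2] = O
Query 2: D[0] = R
Query 3: B[1] = O

Answer: O R O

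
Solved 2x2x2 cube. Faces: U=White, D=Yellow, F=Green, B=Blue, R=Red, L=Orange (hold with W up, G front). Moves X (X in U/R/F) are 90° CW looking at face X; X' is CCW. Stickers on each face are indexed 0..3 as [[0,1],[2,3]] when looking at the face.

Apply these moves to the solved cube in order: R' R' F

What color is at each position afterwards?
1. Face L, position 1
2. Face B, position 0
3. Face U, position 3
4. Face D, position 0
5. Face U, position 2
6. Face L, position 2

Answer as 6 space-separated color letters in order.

Answer: Y G O R O O

Derivation:
After move 1 (R'): R=RRRR U=WBWB F=GWGW D=YGYG B=YBYB
After move 2 (R'): R=RRRR U=WYWY F=GBGB D=YWYW B=GBGB
After move 3 (F): F=GGBB U=WYOO R=WRYR D=RRYW L=OYOW
Query 1: L[1] = Y
Query 2: B[0] = G
Query 3: U[3] = O
Query 4: D[0] = R
Query 5: U[2] = O
Query 6: L[2] = O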